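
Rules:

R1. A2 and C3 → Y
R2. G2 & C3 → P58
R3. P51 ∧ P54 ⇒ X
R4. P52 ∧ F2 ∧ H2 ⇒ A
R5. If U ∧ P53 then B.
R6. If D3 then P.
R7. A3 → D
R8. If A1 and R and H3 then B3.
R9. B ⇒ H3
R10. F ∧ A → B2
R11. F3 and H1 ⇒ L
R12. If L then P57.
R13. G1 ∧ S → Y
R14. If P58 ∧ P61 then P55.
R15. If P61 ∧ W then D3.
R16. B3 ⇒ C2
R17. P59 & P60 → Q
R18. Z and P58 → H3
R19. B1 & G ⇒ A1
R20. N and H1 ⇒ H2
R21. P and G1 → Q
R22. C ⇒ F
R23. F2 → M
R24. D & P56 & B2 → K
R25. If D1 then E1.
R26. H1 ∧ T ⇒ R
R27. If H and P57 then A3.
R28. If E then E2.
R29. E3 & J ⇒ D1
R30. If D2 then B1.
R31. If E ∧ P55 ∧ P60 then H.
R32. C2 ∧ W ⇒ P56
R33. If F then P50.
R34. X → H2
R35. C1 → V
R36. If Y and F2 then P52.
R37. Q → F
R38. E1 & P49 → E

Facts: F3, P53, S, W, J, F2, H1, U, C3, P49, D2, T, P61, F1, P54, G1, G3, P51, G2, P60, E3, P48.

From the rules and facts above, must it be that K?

No

Forward chaining from the given facts derives: P58, X, B, H3, L, P57, Y, P55, D3, M, R, D1, B1, H2, P52, A, P, Q, E1, F, E, B2, E2, H, P50, A3, D.
The only rule concluding K is R24, which needs P56; that is never established.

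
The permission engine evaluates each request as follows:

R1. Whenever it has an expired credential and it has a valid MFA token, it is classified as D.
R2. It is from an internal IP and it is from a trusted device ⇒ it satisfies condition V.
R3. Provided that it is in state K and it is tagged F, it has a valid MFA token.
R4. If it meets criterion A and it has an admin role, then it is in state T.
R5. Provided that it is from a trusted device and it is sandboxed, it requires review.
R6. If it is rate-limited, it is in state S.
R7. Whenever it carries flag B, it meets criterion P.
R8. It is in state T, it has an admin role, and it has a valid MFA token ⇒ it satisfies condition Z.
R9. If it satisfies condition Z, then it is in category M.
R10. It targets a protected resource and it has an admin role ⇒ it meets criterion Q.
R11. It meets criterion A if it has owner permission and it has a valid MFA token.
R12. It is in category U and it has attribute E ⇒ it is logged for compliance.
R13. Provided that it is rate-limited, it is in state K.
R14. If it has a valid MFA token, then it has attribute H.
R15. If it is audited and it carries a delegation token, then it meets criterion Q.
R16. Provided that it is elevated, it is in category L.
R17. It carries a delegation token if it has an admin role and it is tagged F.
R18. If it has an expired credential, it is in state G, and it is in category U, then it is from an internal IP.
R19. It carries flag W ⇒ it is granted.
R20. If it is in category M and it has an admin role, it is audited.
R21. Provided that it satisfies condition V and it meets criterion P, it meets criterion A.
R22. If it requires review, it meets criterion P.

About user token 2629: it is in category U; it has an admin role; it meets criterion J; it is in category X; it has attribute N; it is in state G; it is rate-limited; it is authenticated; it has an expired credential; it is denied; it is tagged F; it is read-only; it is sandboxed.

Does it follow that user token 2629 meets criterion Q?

No

Forward chaining from the given facts derives: is in state S, is in state K, carries a delegation token, is from an internal IP, has a valid MFA token, has attribute H, is classified as D.
Rules concluding "it meets criterion Q": R10 needs "it targets a protected resource"; R15 needs "it is audited" — none of these are established.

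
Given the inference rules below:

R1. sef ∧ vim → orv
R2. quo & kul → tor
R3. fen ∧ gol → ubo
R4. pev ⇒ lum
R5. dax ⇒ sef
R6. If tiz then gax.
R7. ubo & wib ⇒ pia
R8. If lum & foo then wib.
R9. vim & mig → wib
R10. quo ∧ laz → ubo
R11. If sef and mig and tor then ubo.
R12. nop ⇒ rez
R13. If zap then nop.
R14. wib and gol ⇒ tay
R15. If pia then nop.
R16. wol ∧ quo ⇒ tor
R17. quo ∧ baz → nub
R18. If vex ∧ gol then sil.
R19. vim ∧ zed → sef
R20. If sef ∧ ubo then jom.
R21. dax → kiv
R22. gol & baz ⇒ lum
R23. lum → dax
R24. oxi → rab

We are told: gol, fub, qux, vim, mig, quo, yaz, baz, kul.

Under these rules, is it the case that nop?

tor  (by R2: quo, kul)
wib  (by R9: vim, mig)
lum  (by R22: gol, baz)
dax  (by R23: lum)
sef  (by R5: dax)
ubo  (by R11: sef, mig, tor)
pia  (by R7: ubo, wib)
nop  (by R15: pia)

Yes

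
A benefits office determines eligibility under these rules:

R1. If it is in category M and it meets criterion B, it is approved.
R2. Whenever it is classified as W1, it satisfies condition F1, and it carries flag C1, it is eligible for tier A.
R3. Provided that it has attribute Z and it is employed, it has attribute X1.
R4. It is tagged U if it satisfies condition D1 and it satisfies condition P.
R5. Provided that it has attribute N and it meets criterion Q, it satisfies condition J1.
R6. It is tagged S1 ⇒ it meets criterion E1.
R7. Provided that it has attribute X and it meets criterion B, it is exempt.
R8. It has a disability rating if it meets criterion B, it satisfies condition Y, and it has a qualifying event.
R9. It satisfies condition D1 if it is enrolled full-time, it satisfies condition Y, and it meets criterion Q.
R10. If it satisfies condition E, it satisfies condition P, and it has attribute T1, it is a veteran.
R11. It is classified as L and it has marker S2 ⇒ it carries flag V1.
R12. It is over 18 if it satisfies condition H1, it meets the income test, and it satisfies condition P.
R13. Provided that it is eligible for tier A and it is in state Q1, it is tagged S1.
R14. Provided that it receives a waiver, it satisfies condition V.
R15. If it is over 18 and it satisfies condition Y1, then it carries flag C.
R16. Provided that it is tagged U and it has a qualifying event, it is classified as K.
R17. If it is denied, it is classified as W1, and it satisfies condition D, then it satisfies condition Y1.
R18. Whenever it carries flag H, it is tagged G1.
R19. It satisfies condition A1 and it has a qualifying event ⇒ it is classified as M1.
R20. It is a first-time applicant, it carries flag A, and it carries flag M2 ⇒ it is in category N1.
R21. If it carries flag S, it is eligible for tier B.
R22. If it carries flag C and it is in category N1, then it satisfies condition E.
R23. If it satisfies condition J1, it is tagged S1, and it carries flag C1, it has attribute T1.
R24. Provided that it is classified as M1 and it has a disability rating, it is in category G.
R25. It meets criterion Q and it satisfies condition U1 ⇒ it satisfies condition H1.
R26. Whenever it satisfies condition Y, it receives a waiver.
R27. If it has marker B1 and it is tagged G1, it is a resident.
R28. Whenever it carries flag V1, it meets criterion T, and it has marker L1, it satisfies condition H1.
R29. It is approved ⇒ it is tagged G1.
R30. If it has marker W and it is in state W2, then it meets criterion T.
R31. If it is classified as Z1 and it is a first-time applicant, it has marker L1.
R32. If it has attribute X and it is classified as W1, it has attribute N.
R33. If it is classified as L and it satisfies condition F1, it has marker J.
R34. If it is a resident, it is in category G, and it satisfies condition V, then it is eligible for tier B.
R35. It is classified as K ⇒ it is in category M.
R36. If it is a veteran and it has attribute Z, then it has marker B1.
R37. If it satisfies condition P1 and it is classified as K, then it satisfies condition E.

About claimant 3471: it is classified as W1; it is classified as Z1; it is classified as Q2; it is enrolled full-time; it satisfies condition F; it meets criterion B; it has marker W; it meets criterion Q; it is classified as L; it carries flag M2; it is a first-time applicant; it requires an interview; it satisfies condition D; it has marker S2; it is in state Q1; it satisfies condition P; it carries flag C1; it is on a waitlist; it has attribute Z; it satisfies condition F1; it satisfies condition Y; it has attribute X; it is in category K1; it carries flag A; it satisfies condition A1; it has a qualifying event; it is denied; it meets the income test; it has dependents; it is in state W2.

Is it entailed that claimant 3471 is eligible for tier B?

By R2 (it is classified as W1, it satisfies condition F1, it carries flag C1): it is eligible for tier A.
By R8 (it meets criterion B, it satisfies condition Y, it has a qualifying event): it has a disability rating.
By R9 (it is enrolled full-time, it satisfies condition Y, it meets criterion Q): it satisfies condition D1.
By R11 (it is classified as L, it has marker S2): it carries flag V1.
By R13 (it is eligible for tier A, it is in state Q1): it is tagged S1.
By R17 (it is denied, it is classified as W1, it satisfies condition D): it satisfies condition Y1.
By R19 (it satisfies condition A1, it has a qualifying event): it is classified as M1.
By R20 (it is a first-time applicant, it carries flag A, it carries flag M2): it is in category N1.
By R24 (it is classified as M1, it has a disability rating): it is in category G.
By R26 (it satisfies condition Y): it receives a waiver.
By R30 (it has marker W, it is in state W2): it meets criterion T.
By R31 (it is classified as Z1, it is a first-time applicant): it has marker L1.
By R32 (it has attribute X, it is classified as W1): it has attribute N.
By R4 (it satisfies condition D1, it satisfies condition P): it is tagged U.
By R5 (it has attribute N, it meets criterion Q): it satisfies condition J1.
By R14 (it receives a waiver): it satisfies condition V.
By R16 (it is tagged U, it has a qualifying event): it is classified as K.
By R23 (it satisfies condition J1, it is tagged S1, it carries flag C1): it has attribute T1.
By R28 (it carries flag V1, it meets criterion T, it has marker L1): it satisfies condition H1.
By R35 (it is classified as K): it is in category M.
By R1 (it is in category M, it meets criterion B): it is approved.
By R12 (it satisfies condition H1, it meets the income test, it satisfies condition P): it is over 18.
By R15 (it is over 18, it satisfies condition Y1): it carries flag C.
By R22 (it carries flag C, it is in category N1): it satisfies condition E.
By R29 (it is approved): it is tagged G1.
By R10 (it satisfies condition E, it satisfies condition P, it has attribute T1): it is a veteran.
By R36 (it is a veteran, it has attribute Z): it has marker B1.
By R27 (it has marker B1, it is tagged G1): it is a resident.
By R34 (it is a resident, it is in category G, it satisfies condition V): it is eligible for tier B.

Yes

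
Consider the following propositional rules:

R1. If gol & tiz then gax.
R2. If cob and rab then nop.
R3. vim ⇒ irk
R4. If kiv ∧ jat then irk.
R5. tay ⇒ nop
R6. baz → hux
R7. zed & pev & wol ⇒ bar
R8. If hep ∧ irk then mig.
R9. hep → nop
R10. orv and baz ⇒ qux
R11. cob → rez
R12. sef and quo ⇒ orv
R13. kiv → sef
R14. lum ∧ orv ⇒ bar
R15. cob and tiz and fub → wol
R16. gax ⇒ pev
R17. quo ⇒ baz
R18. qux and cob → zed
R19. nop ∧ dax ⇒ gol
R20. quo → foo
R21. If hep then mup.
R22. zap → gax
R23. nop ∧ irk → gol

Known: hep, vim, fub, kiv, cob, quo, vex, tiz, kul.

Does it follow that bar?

Yes

irk  (by R3: vim)
nop  (by R9: hep)
sef  (by R13: kiv)
wol  (by R15: cob, tiz, fub)
baz  (by R17: quo)
gol  (by R23: nop, irk)
gax  (by R1: gol, tiz)
orv  (by R12: sef, quo)
pev  (by R16: gax)
qux  (by R10: orv, baz)
zed  (by R18: qux, cob)
bar  (by R7: zed, pev, wol)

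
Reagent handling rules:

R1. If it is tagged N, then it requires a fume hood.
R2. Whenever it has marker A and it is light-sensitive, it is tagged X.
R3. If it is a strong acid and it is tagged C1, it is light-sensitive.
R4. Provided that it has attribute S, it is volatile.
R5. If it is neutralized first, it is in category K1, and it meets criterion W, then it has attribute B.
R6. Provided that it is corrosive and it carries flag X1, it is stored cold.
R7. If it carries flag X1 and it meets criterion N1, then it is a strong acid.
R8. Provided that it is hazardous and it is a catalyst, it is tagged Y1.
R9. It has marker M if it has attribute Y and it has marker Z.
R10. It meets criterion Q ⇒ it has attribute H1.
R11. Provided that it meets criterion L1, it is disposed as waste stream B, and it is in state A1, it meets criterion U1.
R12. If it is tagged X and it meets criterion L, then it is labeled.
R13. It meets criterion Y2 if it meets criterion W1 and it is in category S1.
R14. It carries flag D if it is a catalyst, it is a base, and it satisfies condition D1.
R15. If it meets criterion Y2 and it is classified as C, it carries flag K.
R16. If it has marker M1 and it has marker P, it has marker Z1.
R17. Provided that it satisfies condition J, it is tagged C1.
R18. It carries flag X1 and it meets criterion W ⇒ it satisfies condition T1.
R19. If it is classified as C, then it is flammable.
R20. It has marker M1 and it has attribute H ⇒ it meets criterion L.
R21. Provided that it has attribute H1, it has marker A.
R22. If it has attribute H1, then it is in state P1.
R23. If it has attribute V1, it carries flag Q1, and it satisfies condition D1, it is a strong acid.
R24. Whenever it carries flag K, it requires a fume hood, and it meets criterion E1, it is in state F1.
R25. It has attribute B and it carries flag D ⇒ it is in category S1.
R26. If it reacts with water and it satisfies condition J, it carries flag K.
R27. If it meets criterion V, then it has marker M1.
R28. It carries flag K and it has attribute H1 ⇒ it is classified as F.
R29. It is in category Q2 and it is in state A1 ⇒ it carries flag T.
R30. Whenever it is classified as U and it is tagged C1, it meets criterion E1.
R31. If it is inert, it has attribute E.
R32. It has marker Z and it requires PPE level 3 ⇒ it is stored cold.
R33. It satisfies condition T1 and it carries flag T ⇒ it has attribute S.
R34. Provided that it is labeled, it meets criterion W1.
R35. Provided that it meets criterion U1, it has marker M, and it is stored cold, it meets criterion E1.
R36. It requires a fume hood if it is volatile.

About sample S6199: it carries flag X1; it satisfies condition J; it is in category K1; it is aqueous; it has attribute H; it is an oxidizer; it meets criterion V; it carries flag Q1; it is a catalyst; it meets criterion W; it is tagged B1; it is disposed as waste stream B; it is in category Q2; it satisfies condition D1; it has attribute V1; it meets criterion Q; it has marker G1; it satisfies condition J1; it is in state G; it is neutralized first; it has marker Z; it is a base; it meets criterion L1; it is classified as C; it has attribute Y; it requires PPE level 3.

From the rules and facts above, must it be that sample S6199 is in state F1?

Forward chaining from the given facts derives: has attribute B, has marker M, has attribute H1, carries flag D, is tagged C1, satisfies condition T1, is flammable, has marker A, is in state P1, is a strong acid, is in category S1, has marker M1, is stored cold, is light-sensitive, meets criterion L, is tagged X, is labeled, meets criterion W1, meets criterion Y2, carries flag K, is classified as F.
The only rule concluding "it is in state F1" is R24, which needs "it requires a fume hood"; that is never established.

No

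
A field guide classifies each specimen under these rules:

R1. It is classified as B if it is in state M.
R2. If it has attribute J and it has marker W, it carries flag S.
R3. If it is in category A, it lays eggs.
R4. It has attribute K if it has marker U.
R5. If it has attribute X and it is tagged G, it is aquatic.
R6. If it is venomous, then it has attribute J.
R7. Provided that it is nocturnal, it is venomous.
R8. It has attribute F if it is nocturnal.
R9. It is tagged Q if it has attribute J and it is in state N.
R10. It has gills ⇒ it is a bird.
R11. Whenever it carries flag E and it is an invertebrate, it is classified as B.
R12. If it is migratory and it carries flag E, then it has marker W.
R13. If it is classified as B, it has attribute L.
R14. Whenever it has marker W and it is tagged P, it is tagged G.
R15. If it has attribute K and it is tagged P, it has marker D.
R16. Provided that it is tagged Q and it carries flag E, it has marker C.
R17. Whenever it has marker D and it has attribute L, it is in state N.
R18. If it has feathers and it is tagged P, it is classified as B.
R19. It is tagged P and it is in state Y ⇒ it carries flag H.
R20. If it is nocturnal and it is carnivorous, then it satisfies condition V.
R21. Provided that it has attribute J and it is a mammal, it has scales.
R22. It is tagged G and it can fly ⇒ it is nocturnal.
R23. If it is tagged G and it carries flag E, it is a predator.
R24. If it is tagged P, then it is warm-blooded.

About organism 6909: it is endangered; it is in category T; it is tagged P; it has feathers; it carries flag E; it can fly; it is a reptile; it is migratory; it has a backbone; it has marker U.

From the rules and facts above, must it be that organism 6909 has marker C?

Yes

By R4 (it has marker U): it has attribute K.
By R12 (it is migratory, it carries flag E): it has marker W.
By R14 (it has marker W, it is tagged P): it is tagged G.
By R15 (it has attribute K, it is tagged P): it has marker D.
By R18 (it has feathers, it is tagged P): it is classified as B.
By R22 (it is tagged G, it can fly): it is nocturnal.
By R7 (it is nocturnal): it is venomous.
By R13 (it is classified as B): it has attribute L.
By R17 (it has marker D, it has attribute L): it is in state N.
By R6 (it is venomous): it has attribute J.
By R9 (it has attribute J, it is in state N): it is tagged Q.
By R16 (it is tagged Q, it carries flag E): it has marker C.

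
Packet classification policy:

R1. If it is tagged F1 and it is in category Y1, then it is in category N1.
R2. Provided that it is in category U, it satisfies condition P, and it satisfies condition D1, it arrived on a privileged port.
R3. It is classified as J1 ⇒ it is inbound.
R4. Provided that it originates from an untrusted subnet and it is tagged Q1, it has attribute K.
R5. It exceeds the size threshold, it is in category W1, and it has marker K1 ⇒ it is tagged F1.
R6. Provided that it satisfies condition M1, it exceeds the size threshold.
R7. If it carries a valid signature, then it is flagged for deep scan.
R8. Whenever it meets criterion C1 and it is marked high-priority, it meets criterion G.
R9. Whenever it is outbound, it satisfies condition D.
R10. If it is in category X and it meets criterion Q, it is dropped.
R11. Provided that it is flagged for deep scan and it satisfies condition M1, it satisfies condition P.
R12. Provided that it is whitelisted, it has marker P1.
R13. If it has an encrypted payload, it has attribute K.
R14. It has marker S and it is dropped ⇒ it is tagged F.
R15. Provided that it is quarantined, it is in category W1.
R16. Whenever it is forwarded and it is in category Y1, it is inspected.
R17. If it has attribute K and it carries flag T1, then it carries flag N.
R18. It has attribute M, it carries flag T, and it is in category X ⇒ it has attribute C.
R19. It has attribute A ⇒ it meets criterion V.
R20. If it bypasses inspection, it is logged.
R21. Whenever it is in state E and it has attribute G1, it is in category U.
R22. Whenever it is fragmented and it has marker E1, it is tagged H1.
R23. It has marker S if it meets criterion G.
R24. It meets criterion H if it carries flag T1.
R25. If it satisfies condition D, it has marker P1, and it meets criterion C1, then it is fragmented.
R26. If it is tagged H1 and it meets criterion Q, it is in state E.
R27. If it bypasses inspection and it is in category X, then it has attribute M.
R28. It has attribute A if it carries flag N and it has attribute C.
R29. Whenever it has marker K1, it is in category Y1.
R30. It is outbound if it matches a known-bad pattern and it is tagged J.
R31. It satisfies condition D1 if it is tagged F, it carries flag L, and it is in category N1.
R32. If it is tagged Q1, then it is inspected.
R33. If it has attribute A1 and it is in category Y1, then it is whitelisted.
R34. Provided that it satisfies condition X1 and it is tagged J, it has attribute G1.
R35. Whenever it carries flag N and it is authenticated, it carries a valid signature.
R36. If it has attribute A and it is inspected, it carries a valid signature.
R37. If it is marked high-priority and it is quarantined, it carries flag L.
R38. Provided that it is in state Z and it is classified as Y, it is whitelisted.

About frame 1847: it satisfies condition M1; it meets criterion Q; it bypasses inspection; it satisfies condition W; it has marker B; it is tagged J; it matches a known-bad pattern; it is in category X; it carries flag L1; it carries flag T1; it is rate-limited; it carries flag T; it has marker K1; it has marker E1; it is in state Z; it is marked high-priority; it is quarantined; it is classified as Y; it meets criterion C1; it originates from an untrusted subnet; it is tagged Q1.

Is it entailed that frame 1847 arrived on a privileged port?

Forward chaining from the given facts derives: has attribute K, exceeds the size threshold, meets criterion G, is dropped, is in category W1, carries flag N, is logged, has marker S, meets criterion H, has attribute M, is in category Y1, is outbound, is inspected, carries flag L, is whitelisted, is tagged F1, satisfies condition D, has marker P1, is tagged F, has attribute C, is fragmented, has attribute A, carries a valid signature, is in category N1, is flagged for deep scan, satisfies condition P, meets criterion V, is tagged H1, is in state E, satisfies condition D1.
The only rule concluding "it arrived on a privileged port" is R2, which needs "it is in category U"; that is never established.

No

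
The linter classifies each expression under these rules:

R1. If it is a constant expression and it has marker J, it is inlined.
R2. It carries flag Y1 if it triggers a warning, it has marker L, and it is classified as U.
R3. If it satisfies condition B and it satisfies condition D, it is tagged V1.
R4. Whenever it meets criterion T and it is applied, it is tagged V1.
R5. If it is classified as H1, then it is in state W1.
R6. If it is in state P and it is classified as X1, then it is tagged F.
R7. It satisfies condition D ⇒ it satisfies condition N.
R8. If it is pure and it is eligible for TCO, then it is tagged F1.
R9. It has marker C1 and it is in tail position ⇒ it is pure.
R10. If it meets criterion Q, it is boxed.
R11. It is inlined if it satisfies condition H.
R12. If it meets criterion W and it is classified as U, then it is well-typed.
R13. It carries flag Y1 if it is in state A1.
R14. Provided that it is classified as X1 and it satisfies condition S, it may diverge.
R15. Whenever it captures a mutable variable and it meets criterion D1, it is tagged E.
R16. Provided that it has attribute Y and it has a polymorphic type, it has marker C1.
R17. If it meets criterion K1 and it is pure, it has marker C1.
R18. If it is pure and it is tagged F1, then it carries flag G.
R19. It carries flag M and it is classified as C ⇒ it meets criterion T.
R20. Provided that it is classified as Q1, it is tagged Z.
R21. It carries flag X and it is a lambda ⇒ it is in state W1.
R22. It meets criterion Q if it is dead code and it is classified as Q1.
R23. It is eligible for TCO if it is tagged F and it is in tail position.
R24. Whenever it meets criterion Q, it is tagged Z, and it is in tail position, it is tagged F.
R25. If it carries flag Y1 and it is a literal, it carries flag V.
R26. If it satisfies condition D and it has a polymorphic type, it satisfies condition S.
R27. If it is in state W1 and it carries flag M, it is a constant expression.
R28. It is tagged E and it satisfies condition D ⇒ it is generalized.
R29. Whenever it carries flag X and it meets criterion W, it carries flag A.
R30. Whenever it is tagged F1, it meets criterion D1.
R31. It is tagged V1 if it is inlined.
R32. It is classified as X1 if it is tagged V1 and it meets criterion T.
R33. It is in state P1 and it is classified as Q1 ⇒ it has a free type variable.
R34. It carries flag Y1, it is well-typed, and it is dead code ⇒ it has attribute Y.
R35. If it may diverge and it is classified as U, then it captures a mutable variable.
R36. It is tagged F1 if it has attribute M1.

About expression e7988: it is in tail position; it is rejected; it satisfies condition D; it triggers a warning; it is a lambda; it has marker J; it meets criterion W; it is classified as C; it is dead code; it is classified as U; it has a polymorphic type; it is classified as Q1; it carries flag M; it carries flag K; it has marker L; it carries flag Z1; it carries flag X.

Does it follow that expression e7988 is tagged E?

Yes

By R2 (it triggers a warning, it has marker L, it is classified as U): it carries flag Y1.
By R12 (it meets criterion W, it is classified as U): it is well-typed.
By R19 (it carries flag M, it is classified as C): it meets criterion T.
By R20 (it is classified as Q1): it is tagged Z.
By R21 (it carries flag X, it is a lambda): it is in state W1.
By R22 (it is dead code, it is classified as Q1): it meets criterion Q.
By R24 (it meets criterion Q, it is tagged Z, it is in tail position): it is tagged F.
By R26 (it satisfies condition D, it has a polymorphic type): it satisfies condition S.
By R27 (it is in state W1, it carries flag M): it is a constant expression.
By R34 (it carries flag Y1, it is well-typed, it is dead code): it has attribute Y.
By R1 (it is a constant expression, it has marker J): it is inlined.
By R16 (it has attribute Y, it has a polymorphic type): it has marker C1.
By R23 (it is tagged F, it is in tail position): it is eligible for TCO.
By R31 (it is inlined): it is tagged V1.
By R32 (it is tagged V1, it meets criterion T): it is classified as X1.
By R9 (it has marker C1, it is in tail position): it is pure.
By R14 (it is classified as X1, it satisfies condition S): it may diverge.
By R35 (it may diverge, it is classified as U): it captures a mutable variable.
By R8 (it is pure, it is eligible for TCO): it is tagged F1.
By R30 (it is tagged F1): it meets criterion D1.
By R15 (it captures a mutable variable, it meets criterion D1): it is tagged E.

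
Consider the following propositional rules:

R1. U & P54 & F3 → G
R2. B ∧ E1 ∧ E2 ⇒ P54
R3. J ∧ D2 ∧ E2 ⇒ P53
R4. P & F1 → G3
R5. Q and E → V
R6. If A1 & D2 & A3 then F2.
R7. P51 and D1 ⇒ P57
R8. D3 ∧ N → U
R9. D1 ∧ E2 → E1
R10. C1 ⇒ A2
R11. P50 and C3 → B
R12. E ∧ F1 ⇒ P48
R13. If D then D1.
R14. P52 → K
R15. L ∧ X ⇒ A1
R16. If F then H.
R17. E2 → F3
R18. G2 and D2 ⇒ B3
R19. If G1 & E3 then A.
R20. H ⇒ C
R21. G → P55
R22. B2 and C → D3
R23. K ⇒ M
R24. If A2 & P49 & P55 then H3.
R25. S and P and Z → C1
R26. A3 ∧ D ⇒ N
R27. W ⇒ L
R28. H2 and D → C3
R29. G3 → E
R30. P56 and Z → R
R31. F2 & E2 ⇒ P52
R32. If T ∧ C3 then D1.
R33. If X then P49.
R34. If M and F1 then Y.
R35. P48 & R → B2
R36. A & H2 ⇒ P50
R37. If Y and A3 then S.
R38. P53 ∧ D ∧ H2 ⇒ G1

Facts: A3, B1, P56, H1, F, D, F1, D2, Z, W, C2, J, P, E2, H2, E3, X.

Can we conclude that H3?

P53  (by R3: J, D2, E2)
G3  (by R4: P, F1)
D1  (by R13: D)
H  (by R16: F)
F3  (by R17: E2)
C  (by R20: H)
N  (by R26: A3, D)
L  (by R27: W)
C3  (by R28: H2, D)
E  (by R29: G3)
R  (by R30: P56, Z)
P49  (by R33: X)
G1  (by R38: P53, D, H2)
E1  (by R9: D1, E2)
P48  (by R12: E, F1)
A1  (by R15: L, X)
A  (by R19: G1, E3)
B2  (by R35: P48, R)
P50  (by R36: A, H2)
F2  (by R6: A1, D2, A3)
B  (by R11: P50, C3)
D3  (by R22: B2, C)
P52  (by R31: F2, E2)
P54  (by R2: B, E1, E2)
U  (by R8: D3, N)
K  (by R14: P52)
M  (by R23: K)
Y  (by R34: M, F1)
S  (by R37: Y, A3)
G  (by R1: U, P54, F3)
P55  (by R21: G)
C1  (by R25: S, P, Z)
A2  (by R10: C1)
H3  (by R24: A2, P49, P55)

Yes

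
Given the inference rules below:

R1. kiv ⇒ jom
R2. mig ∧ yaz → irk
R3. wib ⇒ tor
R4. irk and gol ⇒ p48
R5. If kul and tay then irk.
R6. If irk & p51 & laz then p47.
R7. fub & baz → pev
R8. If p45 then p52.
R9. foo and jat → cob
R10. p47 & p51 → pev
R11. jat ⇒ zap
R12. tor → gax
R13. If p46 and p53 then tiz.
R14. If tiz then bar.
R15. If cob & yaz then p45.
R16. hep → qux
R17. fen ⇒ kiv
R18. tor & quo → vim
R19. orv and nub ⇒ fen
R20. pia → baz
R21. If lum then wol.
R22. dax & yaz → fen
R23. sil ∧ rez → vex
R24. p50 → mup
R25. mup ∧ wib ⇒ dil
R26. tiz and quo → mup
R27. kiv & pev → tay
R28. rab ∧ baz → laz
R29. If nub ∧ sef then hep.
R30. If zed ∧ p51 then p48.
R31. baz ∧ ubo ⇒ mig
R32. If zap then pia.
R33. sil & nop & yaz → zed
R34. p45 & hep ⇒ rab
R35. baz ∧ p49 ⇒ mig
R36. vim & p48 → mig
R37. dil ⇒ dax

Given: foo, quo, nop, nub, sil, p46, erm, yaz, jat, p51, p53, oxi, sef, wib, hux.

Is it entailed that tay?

Yes

tor  (by R3: wib)
cob  (by R9: foo, jat)
zap  (by R11: jat)
tiz  (by R13: p46, p53)
p45  (by R15: cob, yaz)
vim  (by R18: tor, quo)
mup  (by R26: tiz, quo)
hep  (by R29: nub, sef)
pia  (by R32: zap)
zed  (by R33: sil, nop, yaz)
rab  (by R34: p45, hep)
baz  (by R20: pia)
dil  (by R25: mup, wib)
laz  (by R28: rab, baz)
p48  (by R30: zed, p51)
mig  (by R36: vim, p48)
dax  (by R37: dil)
irk  (by R2: mig, yaz)
p47  (by R6: irk, p51, laz)
pev  (by R10: p47, p51)
fen  (by R22: dax, yaz)
kiv  (by R17: fen)
tay  (by R27: kiv, pev)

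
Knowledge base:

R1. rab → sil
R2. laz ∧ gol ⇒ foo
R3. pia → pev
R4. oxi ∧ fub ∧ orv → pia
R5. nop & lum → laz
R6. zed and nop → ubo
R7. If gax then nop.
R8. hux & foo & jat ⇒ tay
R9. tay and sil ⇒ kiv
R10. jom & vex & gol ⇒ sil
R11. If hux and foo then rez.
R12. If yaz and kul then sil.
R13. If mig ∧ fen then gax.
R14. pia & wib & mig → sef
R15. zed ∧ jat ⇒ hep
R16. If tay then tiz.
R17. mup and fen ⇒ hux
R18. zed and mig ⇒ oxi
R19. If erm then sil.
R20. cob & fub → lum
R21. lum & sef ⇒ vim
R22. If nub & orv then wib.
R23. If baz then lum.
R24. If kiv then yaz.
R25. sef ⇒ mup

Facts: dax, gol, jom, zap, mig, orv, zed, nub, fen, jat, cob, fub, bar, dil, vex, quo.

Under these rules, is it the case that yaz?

sil  (by R10: jom, vex, gol)
gax  (by R13: mig, fen)
oxi  (by R18: zed, mig)
lum  (by R20: cob, fub)
wib  (by R22: nub, orv)
pia  (by R4: oxi, fub, orv)
nop  (by R7: gax)
sef  (by R14: pia, wib, mig)
mup  (by R25: sef)
laz  (by R5: nop, lum)
hux  (by R17: mup, fen)
foo  (by R2: laz, gol)
tay  (by R8: hux, foo, jat)
kiv  (by R9: tay, sil)
yaz  (by R24: kiv)

Yes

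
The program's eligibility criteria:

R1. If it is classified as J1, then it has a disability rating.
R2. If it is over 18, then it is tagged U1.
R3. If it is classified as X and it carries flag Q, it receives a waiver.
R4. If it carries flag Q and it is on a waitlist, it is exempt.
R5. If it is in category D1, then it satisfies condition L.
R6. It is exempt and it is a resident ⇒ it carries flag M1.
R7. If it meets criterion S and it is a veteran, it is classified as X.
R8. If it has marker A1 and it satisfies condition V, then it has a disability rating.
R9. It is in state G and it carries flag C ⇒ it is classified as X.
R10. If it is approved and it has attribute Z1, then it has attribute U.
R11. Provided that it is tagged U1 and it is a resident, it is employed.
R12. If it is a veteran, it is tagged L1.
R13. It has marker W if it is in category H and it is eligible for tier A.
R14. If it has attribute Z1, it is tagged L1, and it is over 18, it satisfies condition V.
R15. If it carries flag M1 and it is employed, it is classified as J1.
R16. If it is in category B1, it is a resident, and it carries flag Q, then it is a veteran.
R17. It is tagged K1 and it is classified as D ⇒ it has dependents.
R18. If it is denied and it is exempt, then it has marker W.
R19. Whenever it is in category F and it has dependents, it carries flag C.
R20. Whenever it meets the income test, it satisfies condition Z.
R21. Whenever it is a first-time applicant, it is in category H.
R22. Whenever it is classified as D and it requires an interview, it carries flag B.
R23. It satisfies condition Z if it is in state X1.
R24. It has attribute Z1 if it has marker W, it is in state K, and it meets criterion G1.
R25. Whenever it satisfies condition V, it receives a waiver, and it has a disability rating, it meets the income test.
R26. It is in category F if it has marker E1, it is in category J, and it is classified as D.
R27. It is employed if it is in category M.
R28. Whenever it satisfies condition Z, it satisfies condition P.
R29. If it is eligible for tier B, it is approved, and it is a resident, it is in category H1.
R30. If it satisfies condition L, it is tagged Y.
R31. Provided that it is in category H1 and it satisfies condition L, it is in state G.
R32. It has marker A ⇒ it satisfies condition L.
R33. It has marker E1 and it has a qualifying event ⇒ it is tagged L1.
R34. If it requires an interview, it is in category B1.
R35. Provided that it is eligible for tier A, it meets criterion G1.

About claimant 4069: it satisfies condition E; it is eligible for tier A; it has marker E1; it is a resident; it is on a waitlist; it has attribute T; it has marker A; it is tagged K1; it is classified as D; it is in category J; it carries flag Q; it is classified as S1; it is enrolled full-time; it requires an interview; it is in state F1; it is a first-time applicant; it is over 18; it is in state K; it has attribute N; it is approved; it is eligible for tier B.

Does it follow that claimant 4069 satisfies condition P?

Yes

By R2 (it is over 18): it is tagged U1.
By R4 (it carries flag Q, it is on a waitlist): it is exempt.
By R6 (it is exempt, it is a resident): it carries flag M1.
By R11 (it is tagged U1, it is a resident): it is employed.
By R15 (it carries flag M1, it is employed): it is classified as J1.
By R17 (it is tagged K1, it is classified as D): it has dependents.
By R21 (it is a first-time applicant): it is in category H.
By R26 (it has marker E1, it is in category J, it is classified as D): it is in category F.
By R29 (it is eligible for tier B, it is approved, it is a resident): it is in category H1.
By R32 (it has marker A): it satisfies condition L.
By R34 (it requires an interview): it is in category B1.
By R35 (it is eligible for tier A): it meets criterion G1.
By R1 (it is classified as J1): it has a disability rating.
By R13 (it is in category H, it is eligible for tier A): it has marker W.
By R16 (it is in category B1, it is a resident, it carries flag Q): it is a veteran.
By R19 (it is in category F, it has dependents): it carries flag C.
By R24 (it has marker W, it is in state K, it meets criterion G1): it has attribute Z1.
By R31 (it is in category H1, it satisfies condition L): it is in state G.
By R9 (it is in state G, it carries flag C): it is classified as X.
By R12 (it is a veteran): it is tagged L1.
By R14 (it has attribute Z1, it is tagged L1, it is over 18): it satisfies condition V.
By R3 (it is classified as X, it carries flag Q): it receives a waiver.
By R25 (it satisfies condition V, it receives a waiver, it has a disability rating): it meets the income test.
By R20 (it meets the income test): it satisfies condition Z.
By R28 (it satisfies condition Z): it satisfies condition P.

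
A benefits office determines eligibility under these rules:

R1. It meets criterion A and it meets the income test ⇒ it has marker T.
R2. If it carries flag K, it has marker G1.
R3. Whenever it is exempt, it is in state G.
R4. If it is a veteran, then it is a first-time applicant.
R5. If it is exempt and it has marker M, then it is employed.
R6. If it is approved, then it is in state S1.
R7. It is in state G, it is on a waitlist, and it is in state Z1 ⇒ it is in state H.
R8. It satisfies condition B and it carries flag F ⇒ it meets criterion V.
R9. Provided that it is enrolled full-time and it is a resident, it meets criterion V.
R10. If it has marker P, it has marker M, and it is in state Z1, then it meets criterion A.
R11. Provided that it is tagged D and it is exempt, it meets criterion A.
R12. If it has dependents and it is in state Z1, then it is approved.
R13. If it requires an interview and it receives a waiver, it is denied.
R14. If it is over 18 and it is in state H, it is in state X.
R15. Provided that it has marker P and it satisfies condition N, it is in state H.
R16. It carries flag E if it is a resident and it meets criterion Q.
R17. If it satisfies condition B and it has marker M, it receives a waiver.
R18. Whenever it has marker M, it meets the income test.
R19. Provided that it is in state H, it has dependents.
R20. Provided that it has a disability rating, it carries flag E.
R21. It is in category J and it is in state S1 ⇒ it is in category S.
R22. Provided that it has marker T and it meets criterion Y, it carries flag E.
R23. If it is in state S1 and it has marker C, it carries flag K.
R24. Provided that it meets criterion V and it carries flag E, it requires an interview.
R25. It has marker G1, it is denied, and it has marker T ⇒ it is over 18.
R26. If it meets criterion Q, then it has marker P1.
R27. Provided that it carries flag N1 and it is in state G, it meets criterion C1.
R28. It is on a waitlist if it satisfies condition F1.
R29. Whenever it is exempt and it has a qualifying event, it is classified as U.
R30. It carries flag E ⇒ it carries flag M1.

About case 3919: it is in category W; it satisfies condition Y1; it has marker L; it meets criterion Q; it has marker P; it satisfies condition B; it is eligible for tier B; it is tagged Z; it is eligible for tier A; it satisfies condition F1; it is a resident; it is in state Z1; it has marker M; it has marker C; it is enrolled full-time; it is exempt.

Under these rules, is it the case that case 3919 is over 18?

By R3 (it is exempt): it is in state G.
By R9 (it is enrolled full-time, it is a resident): it meets criterion V.
By R10 (it has marker P, it has marker M, it is in state Z1): it meets criterion A.
By R16 (it is a resident, it meets criterion Q): it carries flag E.
By R17 (it satisfies condition B, it has marker M): it receives a waiver.
By R18 (it has marker M): it meets the income test.
By R24 (it meets criterion V, it carries flag E): it requires an interview.
By R28 (it satisfies condition F1): it is on a waitlist.
By R1 (it meets criterion A, it meets the income test): it has marker T.
By R7 (it is in state G, it is on a waitlist, it is in state Z1): it is in state H.
By R13 (it requires an interview, it receives a waiver): it is denied.
By R19 (it is in state H): it has dependents.
By R12 (it has dependents, it is in state Z1): it is approved.
By R6 (it is approved): it is in state S1.
By R23 (it is in state S1, it has marker C): it carries flag K.
By R2 (it carries flag K): it has marker G1.
By R25 (it has marker G1, it is denied, it has marker T): it is over 18.

Yes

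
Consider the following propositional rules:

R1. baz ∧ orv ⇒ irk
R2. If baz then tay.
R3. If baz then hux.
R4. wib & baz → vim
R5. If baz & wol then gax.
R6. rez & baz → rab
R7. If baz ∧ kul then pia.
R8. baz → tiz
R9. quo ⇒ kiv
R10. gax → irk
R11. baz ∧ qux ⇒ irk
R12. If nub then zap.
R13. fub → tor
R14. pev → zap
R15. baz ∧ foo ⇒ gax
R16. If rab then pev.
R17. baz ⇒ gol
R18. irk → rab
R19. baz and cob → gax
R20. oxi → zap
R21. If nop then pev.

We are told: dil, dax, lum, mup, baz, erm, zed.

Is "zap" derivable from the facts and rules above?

No

Forward chaining from the given facts derives: tay, hux, tiz, gol.
Rules concluding zap: R12 needs nub; R14 needs pev; R20 needs oxi — none of these are established.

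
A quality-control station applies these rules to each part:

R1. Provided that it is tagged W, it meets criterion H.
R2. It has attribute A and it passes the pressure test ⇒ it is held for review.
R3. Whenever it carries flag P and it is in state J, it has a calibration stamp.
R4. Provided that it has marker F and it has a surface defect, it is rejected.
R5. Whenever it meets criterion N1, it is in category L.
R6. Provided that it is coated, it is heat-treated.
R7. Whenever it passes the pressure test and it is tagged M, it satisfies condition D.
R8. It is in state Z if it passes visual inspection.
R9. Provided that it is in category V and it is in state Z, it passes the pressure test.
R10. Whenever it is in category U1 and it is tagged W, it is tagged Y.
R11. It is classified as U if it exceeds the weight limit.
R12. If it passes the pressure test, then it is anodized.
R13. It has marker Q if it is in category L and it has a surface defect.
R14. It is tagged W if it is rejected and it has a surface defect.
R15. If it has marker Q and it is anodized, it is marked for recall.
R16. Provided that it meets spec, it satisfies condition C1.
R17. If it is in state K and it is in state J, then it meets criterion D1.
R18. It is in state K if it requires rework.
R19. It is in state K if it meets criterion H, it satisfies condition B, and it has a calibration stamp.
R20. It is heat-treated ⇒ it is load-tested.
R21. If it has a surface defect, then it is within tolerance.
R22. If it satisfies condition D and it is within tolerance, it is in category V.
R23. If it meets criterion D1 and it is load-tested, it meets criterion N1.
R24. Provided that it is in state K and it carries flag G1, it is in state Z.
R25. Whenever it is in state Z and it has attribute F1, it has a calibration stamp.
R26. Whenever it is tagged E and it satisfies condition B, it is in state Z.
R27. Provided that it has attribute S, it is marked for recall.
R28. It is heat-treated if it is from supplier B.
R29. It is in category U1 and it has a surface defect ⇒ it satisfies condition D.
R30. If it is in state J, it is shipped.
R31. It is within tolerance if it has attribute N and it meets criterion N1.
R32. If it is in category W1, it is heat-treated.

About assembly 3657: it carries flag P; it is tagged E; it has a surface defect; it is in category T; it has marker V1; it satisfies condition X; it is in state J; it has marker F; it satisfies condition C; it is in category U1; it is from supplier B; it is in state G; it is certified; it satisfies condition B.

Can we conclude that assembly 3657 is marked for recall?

Yes

By R3 (it carries flag P, it is in state J): it has a calibration stamp.
By R4 (it has marker F, it has a surface defect): it is rejected.
By R14 (it is rejected, it has a surface defect): it is tagged W.
By R21 (it has a surface defect): it is within tolerance.
By R26 (it is tagged E, it satisfies condition B): it is in state Z.
By R28 (it is from supplier B): it is heat-treated.
By R29 (it is in category U1, it has a surface defect): it satisfies condition D.
By R1 (it is tagged W): it meets criterion H.
By R19 (it meets criterion H, it satisfies condition B, it has a calibration stamp): it is in state K.
By R20 (it is heat-treated): it is load-tested.
By R22 (it satisfies condition D, it is within tolerance): it is in category V.
By R9 (it is in category V, it is in state Z): it passes the pressure test.
By R12 (it passes the pressure test): it is anodized.
By R17 (it is in state K, it is in state J): it meets criterion D1.
By R23 (it meets criterion D1, it is load-tested): it meets criterion N1.
By R5 (it meets criterion N1): it is in category L.
By R13 (it is in category L, it has a surface defect): it has marker Q.
By R15 (it has marker Q, it is anodized): it is marked for recall.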